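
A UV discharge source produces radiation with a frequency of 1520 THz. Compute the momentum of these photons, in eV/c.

In SI units: f = 1520 THz = 1.52e15 Hz.
The photon relation is p = hf/c, giving p = 3.360e-27 kg·m/s.
Converting to eV/c: p = 6.286 eV/c ≈ 6.29 eV/c.

6.29 eV/c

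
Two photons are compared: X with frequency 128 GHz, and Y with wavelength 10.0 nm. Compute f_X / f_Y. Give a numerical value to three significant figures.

4.27 × 10^-6

f_X = 1.280 × 10^11 Hz (from frequency = 128 GHz, via f given directly).
f_Y = 2.998 × 10^16 Hz (from wavelength = 10.0 nm, via f = c/λ).
Ratio = 1.280 × 10^11 / 2.998 × 10^16 = 4.27 × 10^-6.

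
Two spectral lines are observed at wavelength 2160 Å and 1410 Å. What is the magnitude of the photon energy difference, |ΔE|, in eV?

Using E = hc/λ: E₁ = 9.197 × 10^-19 J, E₂ = 1.409 × 10^-18 J.
|ΔE| = |9.197 × 10^-19 − 1.409 × 10^-18| = 4.89 × 10^-19 J = 3.05 eV.

3.05 eV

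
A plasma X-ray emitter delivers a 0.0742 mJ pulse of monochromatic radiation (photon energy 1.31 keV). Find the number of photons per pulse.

3.54e11 photons

Per-photon energy: E = 2.099e-16 J (from energy = 1.31 keV).
N = E_total / E_photon = 7.42e-5 J / 2.099e-16 J = 3.54e11.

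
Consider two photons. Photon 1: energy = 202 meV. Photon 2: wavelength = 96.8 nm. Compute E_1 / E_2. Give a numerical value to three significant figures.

0.0158

E_1 = 3.236e-20 J (from energy = 202 meV, via E given directly).
E_2 = 2.052e-18 J (from wavelength = 96.8 nm, via E = hc/λ).
Ratio = 3.236e-20 / 2.052e-18 = 0.0158.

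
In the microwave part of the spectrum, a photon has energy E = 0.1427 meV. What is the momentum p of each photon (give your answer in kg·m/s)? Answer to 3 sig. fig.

(c = 2.99792458 × 10^8 m/s, 1 eV = 1.602176634 × 10^-19 J.)
First convert: E = 0.1427 meV = 2.2863 × 10^-23 J.
For a photon p = E/c, so p = 7.626 × 10^-32 kg·m/s.
So p ≈ 7.63 × 10^-32 kg·m/s.

7.63 × 10^-32 kg·m/s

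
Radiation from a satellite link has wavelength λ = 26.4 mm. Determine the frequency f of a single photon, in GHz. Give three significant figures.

Use c = 2.99792458e8 m/s.
In SI units: λ = 26.4 mm = 0.0264 m.
Apply f = c/λ: f = 1.136e10 Hz.
Converting to GHz: f = 11.36 GHz ≈ 11.4 GHz.

11.4 GHz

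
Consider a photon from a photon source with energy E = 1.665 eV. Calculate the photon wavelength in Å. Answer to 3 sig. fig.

7450 Å

(h = 6.62607015·10^-34 J·s, c = 2.99792458·10^8 m/s, 1 eV = 1.602176634·10^-19 J.)
Convert to SI: E = 1.665 eV = 2.6676·10^-19 J.
Since λ = hc/E for a photon, λ = 7.446·10^-7 m.
Converting to Å: λ = 7446 Å ≈ 7450 Å.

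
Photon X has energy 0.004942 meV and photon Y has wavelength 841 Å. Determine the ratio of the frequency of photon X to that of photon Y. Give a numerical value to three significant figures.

f_X = 1.195e9 Hz (from energy = 0.004942 meV, via f = E/h).
f_Y = 3.565e15 Hz (from wavelength = 841 Å, via f = c/λ).
Ratio = 1.195e9 / 3.565e15 = 3.35e-7.

3.35e-7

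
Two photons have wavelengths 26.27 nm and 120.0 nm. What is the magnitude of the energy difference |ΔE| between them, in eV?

36.9 eV

Using E = hc/λ: E₁ = 7.5617e-18 J, E₂ = 1.6554e-18 J.
|ΔE| = |7.5617e-18 − 1.6554e-18| = 5.91e-18 J = 36.9 eV.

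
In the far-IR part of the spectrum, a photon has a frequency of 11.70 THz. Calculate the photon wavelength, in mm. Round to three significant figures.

Convert to SI: f = 11.70 THz = 1.170 × 10^13 Hz.
Apply λ = c/f: λ = 2.562 × 10^-5 m.
Converting to mm: λ = 0.02562 mm ≈ 0.0256 mm.

0.0256 mm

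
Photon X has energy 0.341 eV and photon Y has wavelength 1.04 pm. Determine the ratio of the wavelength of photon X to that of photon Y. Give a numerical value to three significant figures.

3.50 × 10^6

λ_X = 3.636 × 10^-6 m (from energy = 0.341 eV, via λ = hc/E).
λ_Y = 1.040 × 10^-12 m (from wavelength = 1.04 pm, via λ given directly).
Ratio = 3.636 × 10^-6 / 1.040 × 10^-12 = 3.50 × 10^6.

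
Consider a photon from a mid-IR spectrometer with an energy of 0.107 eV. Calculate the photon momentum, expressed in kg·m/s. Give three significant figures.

5.72e-29 kg·m/s

Use c = 2.99792458e8 m/s, 1 eV = 1.602176634e-19 J.
First convert: E = 0.107 eV = 1.7143e-20 J.
Apply p = E/c: p = 5.718e-29 kg·m/s.
So p ≈ 5.72e-29 kg·m/s.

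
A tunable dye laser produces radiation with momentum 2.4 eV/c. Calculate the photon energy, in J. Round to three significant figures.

3.85e-19 J

Use c = 2.99792458e8 m/s, 1 eV = 1.602176634e-19 J.
In SI units: p = 2.4 eV/c = 1.2826e-27 kg·m/s.
For a photon E = pc, so E = 3.845e-19 J.
So E ≈ 3.85e-19 J.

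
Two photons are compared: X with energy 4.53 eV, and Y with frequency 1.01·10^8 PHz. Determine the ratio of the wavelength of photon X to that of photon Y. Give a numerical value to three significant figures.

9.22·10^7

λ_X = 2.737·10^-7 m (from energy = 4.53 eV, via λ = hc/E).
λ_Y = 2.968·10^-15 m (from frequency = 1.01·10^8 PHz, via λ = c/f).
Ratio = 2.737·10^-7 / 2.968·10^-15 = 9.22·10^7.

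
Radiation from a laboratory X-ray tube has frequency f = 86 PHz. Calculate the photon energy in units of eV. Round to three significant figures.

356 eV

First convert: f = 86 PHz = 8.6e16 Hz.
The photon relation is E = hf, giving E = 5.698e-17 J.
Converting to eV: E = 355.7 eV ≈ 356 eV.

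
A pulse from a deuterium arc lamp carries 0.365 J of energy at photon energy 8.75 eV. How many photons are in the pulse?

2.60 × 10^17 photons

Per-photon energy: E = 1.402 × 10^-18 J (from energy = 8.75 eV).
N = E_total / E_photon = 0.365 J / 1.402 × 10^-18 J = 2.60 × 10^17.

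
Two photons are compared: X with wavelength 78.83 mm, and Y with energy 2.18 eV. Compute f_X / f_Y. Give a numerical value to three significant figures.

7.21·10^-6

f_X = 3.803·10^9 Hz (from wavelength = 78.83 mm, via f = c/λ).
f_Y = 5.271·10^14 Hz (from energy = 2.18 eV, via f = E/h).
Ratio = 3.803·10^9 / 5.271·10^14 = 7.21·10^-6.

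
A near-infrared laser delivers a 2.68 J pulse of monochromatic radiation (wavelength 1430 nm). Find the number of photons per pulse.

1.93 × 10^19 photons

Per-photon energy: E = 1.389 × 10^-19 J (from wavelength = 1430 nm).
N = E_total / E_photon = 2.68 J / 1.389 × 10^-19 J = 1.93 × 10^19.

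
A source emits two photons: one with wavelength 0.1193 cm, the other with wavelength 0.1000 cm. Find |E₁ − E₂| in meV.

Using E = hc/λ: E₁ = 1.6651 × 10^-22 J, E₂ = 1.9864 × 10^-22 J.
|ΔE| = |1.6651 × 10^-22 − 1.9864 × 10^-22| = 3.21 × 10^-23 J = 0.201 meV.

0.201 meV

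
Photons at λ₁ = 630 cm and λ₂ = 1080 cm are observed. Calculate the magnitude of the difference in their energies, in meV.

Using E = hc/λ: E₁ = 3.153·10^-26 J, E₂ = 1.839·10^-26 J.
|ΔE| = |3.153·10^-26 − 1.839·10^-26| = 1.31·10^-26 J = 8.20·10^-5 meV.

8.20·10^-5 meV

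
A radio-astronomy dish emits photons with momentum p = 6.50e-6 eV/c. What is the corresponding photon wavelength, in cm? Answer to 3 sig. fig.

19.1 cm

(h = 6.62607015e-34 J·s, c = 2.99792458e8 m/s, 1 eV = 1.602176634e-19 J.)
First convert: p = 6.50e-6 eV/c = 3.4738e-33 kg·m/s.
The photon relation is λ = h/p, giving λ = 0.1907 m.
Converting to cm: λ = 19.07 cm ≈ 19.1 cm.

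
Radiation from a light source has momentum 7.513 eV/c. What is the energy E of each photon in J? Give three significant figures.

1.20 × 10^-18 J

Use c = 2.99792458 × 10^8 m/s, 1 eV = 1.602176634 × 10^-19 J.
First convert: p = 7.513 eV/c = 4.0152 × 10^-27 kg·m/s.
For a photon E = pc, so E = 1.204 × 10^-18 J.
So E ≈ 1.20 × 10^-18 J.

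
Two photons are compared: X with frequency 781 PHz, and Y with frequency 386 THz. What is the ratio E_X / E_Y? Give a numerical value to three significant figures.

E_X = 5.175 × 10^-16 J (from frequency = 781 PHz, via E = hf).
E_Y = 2.558 × 10^-19 J (from frequency = 386 THz, via E = hf).
Ratio = 5.175 × 10^-16 / 2.558 × 10^-19 = 2020.

2020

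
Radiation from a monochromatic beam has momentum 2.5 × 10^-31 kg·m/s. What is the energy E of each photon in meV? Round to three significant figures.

0.468 meV

Since E = pc for a photon, E = 7.495 × 10^-23 J.
Converting to meV: E = 0.4678 meV ≈ 0.468 meV.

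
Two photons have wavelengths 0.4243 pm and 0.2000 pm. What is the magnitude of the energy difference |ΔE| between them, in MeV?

3.28 MeV

Using E = hc/λ: E₁ = 4.6817 × 10^-13 J, E₂ = 9.9322 × 10^-13 J.
|ΔE| = |4.6817 × 10^-13 − 9.9322 × 10^-13| = 5.25 × 10^-13 J = 3.28 MeV.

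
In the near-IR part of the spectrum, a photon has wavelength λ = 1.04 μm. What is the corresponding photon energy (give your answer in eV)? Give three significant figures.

1.19 eV

In SI units: λ = 1.04 μm = 1.04 × 10^-6 m.
Apply E = hc/λ: E = 1.910 × 10^-19 J.
Converting to eV: E = 1.192 eV ≈ 1.19 eV.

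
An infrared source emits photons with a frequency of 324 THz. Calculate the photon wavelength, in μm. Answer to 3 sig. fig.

0.925 μm

First convert: f = 324 THz = 3.24 × 10^14 Hz.
The photon relation is λ = c/f, giving λ = 9.253 × 10^-7 m.
Converting to μm: λ = 0.9253 μm ≈ 0.925 μm.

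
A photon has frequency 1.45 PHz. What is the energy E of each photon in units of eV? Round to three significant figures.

(h = 6.62607015 × 10^-34 J·s, 1 eV = 1.602176634 × 10^-19 J.)
In SI units: f = 1.45 PHz = 1.45 × 10^15 Hz.
Since E = hf for a photon, E = 9.608 × 10^-19 J.
Converting to eV: E = 5.997 eV ≈ 6.00 eV.

6.00 eV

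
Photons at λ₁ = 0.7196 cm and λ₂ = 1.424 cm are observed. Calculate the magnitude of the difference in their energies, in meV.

0.0852 meV

Using E = hc/λ: E₁ = 2.7605 × 10^-23 J, E₂ = 1.3950 × 10^-23 J.
|ΔE| = |2.7605 × 10^-23 − 1.3950 × 10^-23| = 1.37 × 10^-23 J = 0.0852 meV.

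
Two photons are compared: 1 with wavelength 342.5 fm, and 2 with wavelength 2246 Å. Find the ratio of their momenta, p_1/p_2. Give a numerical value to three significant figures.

p_1 = 1.935e-21 kg·m/s (from wavelength = 342.5 fm, via p = h/λ).
p_2 = 2.950e-27 kg·m/s (from wavelength = 2246 Å, via p = h/λ).
Ratio = 1.935e-21 / 2.950e-27 = 6.56e5.

6.56e5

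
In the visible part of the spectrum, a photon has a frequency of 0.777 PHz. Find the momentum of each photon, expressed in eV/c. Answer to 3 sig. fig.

3.21 eV/c

Use h = 6.62607015e-34 J·s, c = 2.99792458e8 m/s, 1 eV = 1.602176634e-19 J.
In SI units: f = 0.777 PHz = 7.77e14 Hz.
The photon relation is p = hf/c, giving p = 1.717e-27 kg·m/s.
Converting to eV/c: p = 3.213 eV/c ≈ 3.21 eV/c.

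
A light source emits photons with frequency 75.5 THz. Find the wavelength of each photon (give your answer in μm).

In SI units: f = 75.5 THz = 7.55e13 Hz.
Since λ = c/f for a photon, λ = 3.971e-6 m.
Converting to μm: λ = 3.971 μm ≈ 3.97 μm.

3.97 μm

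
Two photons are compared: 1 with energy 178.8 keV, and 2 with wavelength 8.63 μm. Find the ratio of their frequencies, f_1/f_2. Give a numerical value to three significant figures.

f_1 = 4.323 × 10^19 Hz (from energy = 178.8 keV, via f = E/h).
f_2 = 3.474 × 10^13 Hz (from wavelength = 8.63 μm, via f = c/λ).
Ratio = 4.323 × 10^19 / 3.474 × 10^13 = 1.24 × 10^6.

1.24 × 10^6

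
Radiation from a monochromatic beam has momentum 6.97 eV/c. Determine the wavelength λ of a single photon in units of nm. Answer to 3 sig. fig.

Take h = 6.62607015 × 10^-34 J·s, c = 2.99792458 × 10^8 m/s, 1 eV = 1.602176634 × 10^-19 J.
In SI units: p = 6.97 eV/c = 3.7250 × 10^-27 kg·m/s.
For a photon λ = h/p, so λ = 1.779 × 10^-7 m.
Converting to nm: λ = 177.9 nm ≈ 178 nm.

178 nm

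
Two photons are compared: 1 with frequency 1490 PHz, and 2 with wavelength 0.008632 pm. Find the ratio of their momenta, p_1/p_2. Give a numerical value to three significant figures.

4.29e-5

p_1 = 3.293e-24 kg·m/s (from frequency = 1490 PHz, via p = hf/c).
p_2 = 7.676e-20 kg·m/s (from wavelength = 0.008632 pm, via p = h/λ).
Ratio = 3.293e-24 / 7.676e-20 = 4.29e-5.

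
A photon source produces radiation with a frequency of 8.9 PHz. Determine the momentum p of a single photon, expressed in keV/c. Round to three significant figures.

0.0368 keV/c

First convert: f = 8.9 PHz = 8.9 × 10^15 Hz.
For a photon p = hf/c, so p = 1.967 × 10^-26 kg·m/s.
Converting to keV/c: p = 0.03681 keV/c ≈ 0.0368 keV/c.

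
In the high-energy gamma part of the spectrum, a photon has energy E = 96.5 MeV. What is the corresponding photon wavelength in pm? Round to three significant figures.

0.0128 pm

(h = 6.62607015 × 10^-34 J·s, c = 2.99792458 × 10^8 m/s, 1 eV = 1.602176634 × 10^-19 J.)
Convert to SI: E = 96.5 MeV = 1.5461 × 10^-11 J.
Since λ = hc/E for a photon, λ = 1.285 × 10^-14 m.
Converting to pm: λ = 0.01285 pm ≈ 0.0128 pm.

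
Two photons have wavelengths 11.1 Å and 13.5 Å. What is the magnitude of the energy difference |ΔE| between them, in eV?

Using E = hc/λ: E₁ = 1.790e-16 J, E₂ = 1.471e-16 J.
|ΔE| = |1.790e-16 − 1.471e-16| = 3.18e-17 J = 199 eV.

199 eV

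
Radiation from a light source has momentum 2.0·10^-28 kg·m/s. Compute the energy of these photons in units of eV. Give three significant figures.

0.374 eV

For a photon E = pc, so E = 5.996·10^-20 J.
Converting to eV: E = 0.3742 eV ≈ 0.374 eV.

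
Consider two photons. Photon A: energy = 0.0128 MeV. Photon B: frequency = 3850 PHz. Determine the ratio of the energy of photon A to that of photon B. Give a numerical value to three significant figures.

E_A = 2.051 × 10^-15 J (from energy = 0.0128 MeV, via E given directly).
E_B = 2.551 × 10^-15 J (from frequency = 3850 PHz, via E = hf).
Ratio = 2.051 × 10^-15 / 2.551 × 10^-15 = 0.804.

0.804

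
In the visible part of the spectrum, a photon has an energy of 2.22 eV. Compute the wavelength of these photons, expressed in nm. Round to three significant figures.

558 nm

Convert to SI: E = 2.22 eV = 3.5568e-19 J.
For a photon λ = hc/E, so λ = 5.585e-7 m.
Converting to nm: λ = 558.5 nm ≈ 558 nm.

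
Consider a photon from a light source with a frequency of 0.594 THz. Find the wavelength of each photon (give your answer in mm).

In SI units: f = 0.594 THz = 5.94 × 10^11 Hz.
For a photon λ = c/f, so λ = 5.047 × 10^-4 m.
Converting to mm: λ = 0.5047 mm ≈ 0.505 mm.

0.505 mm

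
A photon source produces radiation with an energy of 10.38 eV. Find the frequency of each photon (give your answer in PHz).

Take h = 6.62607015 × 10^-34 J·s, 1 eV = 1.602176634 × 10^-19 J.
Convert to SI: E = 10.38 eV = 1.6631 × 10^-18 J.
Apply f = E/h: f = 2.510 × 10^15 Hz.
Converting to PHz: f = 2.510 PHz ≈ 2.51 PHz.

2.51 PHz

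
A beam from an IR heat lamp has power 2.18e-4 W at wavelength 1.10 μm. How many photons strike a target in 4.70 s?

Total energy: E_total = P·t = 2.18e-4 × 4.70 = 0.001025 J.
Per-photon energy: E = 1.806e-19 J.
N = E_total / E_photon = 5.67e15.

5.67e15 photons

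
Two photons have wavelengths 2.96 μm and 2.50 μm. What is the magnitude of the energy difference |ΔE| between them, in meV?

77.1 meV

Using E = hc/λ: E₁ = 6.711e-20 J, E₂ = 7.946e-20 J.
|ΔE| = |6.711e-20 − 7.946e-20| = 1.23e-20 J = 77.1 meV.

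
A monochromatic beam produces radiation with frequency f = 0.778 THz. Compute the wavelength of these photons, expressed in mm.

0.385 mm

Take c = 2.99792458·10^8 m/s.
Convert to SI: f = 0.778 THz = 7.78·10^11 Hz.
The photon relation is λ = c/f, giving λ = 3.853·10^-4 m.
Converting to mm: λ = 0.3853 mm ≈ 0.385 mm.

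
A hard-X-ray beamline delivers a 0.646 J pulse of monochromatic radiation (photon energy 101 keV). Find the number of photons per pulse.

Per-photon energy: E = 1.618 × 10^-14 J (from energy = 101 keV).
N = E_total / E_photon = 0.646 J / 1.618 × 10^-14 J = 3.99 × 10^13.

3.99 × 10^13 photons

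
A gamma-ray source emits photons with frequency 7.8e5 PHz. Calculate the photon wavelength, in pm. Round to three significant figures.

0.384 pm

Use c = 2.99792458e8 m/s.
In SI units: f = 7.8e5 PHz = 7.8e20 Hz.
Apply λ = c/f: λ = 3.843e-13 m.
Converting to pm: λ = 0.3843 pm ≈ 0.384 pm.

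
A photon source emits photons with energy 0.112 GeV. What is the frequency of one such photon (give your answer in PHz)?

In SI units: E = 0.112 GeV = 1.7944e-11 J.
The photon relation is f = E/h, giving f = 2.708e22 Hz.
Converting to PHz: f = 2.708e7 PHz ≈ 2.71e7 PHz.

2.71e7 PHz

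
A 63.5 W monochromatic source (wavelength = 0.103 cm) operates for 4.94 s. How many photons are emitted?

Total energy: E_total = P·t = 63.5 × 4.94 = 313.7 J.
Per-photon energy: E = 1.929 × 10^-22 J.
N = E_total / E_photon = 1.63 × 10^24.

1.63 × 10^24 photons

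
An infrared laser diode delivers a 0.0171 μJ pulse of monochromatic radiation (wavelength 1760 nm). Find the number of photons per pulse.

Per-photon energy: E = 1.129 × 10^-19 J (from wavelength = 1760 nm).
N = E_total / E_photon = 1.71 × 10^-8 J / 1.129 × 10^-19 J = 1.52 × 10^11.

1.52 × 10^11 photons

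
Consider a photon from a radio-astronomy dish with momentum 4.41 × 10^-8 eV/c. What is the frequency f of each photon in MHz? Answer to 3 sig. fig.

10.7 MHz

First convert: p = 4.41 × 10^-8 eV/c = 2.3568 × 10^-35 kg·m/s.
Since f = pc/h for a photon, f = 1.066 × 10^7 Hz.
Converting to MHz: f = 10.66 MHz ≈ 10.7 MHz.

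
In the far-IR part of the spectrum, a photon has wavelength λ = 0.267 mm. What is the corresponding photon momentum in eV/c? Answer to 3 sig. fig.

Convert to SI: λ = 0.267 mm = 2.67e-4 m.
Since p = h/λ for a photon, p = 2.482e-30 kg·m/s.
Converting to eV/c: p = 0.004644 eV/c ≈ 4.64e-3 eV/c.

4.64e-3 eV/c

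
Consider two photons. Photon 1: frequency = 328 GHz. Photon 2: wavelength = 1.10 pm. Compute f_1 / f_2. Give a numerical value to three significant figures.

1.20e-9

f_1 = 3.280e11 Hz (from frequency = 328 GHz, via f given directly).
f_2 = 2.725e20 Hz (from wavelength = 1.10 pm, via f = c/λ).
Ratio = 3.280e11 / 2.725e20 = 1.20e-9.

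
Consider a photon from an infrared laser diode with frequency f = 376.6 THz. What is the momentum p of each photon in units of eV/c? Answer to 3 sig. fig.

Take h = 6.62607015e-34 J·s, c = 2.99792458e8 m/s, 1 eV = 1.602176634e-19 J.
First convert: f = 376.6 THz = 3.766e14 Hz.
Since p = hf/c for a photon, p = 8.324e-28 kg·m/s.
Converting to eV/c: p = 1.557 eV/c ≈ 1.56 eV/c.

1.56 eV/c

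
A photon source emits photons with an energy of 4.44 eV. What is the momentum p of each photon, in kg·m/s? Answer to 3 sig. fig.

2.37 × 10^-27 kg·m/s

Take c = 2.99792458 × 10^8 m/s, 1 eV = 1.602176634 × 10^-19 J.
Convert to SI: E = 4.44 eV = 7.1137 × 10^-19 J.
The photon relation is p = E/c, giving p = 2.373 × 10^-27 kg·m/s.
So p ≈ 2.37 × 10^-27 kg·m/s.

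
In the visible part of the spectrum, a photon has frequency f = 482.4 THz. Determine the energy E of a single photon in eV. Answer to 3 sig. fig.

2.00 eV

(h = 6.62607015e-34 J·s, 1 eV = 1.602176634e-19 J.)
In SI units: f = 482.4 THz = 4.824e14 Hz.
For a photon E = hf, so E = 3.196e-19 J.
Converting to eV: E = 1.995 eV ≈ 2.00 eV.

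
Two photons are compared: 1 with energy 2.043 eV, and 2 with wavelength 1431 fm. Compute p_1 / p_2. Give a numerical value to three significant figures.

p_1 = 1.092e-27 kg·m/s (from energy = 2.043 eV, via p = E/c).
p_2 = 4.630e-22 kg·m/s (from wavelength = 1431 fm, via p = h/λ).
Ratio = 1.092e-27 / 4.630e-22 = 2.36e-6.

2.36e-6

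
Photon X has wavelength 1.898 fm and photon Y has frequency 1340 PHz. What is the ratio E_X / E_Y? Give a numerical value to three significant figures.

1.18e5

E_X = 1.047e-10 J (from wavelength = 1.898 fm, via E = hc/λ).
E_Y = 8.879e-16 J (from frequency = 1340 PHz, via E = hf).
Ratio = 1.047e-10 / 8.879e-16 = 1.18e5.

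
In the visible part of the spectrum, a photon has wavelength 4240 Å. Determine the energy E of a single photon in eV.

Convert to SI: λ = 4240 Å = 4.24e-7 m.
For a photon E = hc/λ, so E = 4.685e-19 J.
Converting to eV: E = 2.924 eV ≈ 2.92 eV.

2.92 eV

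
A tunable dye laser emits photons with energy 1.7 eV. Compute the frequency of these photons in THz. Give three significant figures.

Convert to SI: E = 1.7 eV = 2.7237 × 10^-19 J.
For a photon f = E/h, so f = 4.111 × 10^14 Hz.
Converting to THz: f = 411.1 THz ≈ 411 THz.

411 THz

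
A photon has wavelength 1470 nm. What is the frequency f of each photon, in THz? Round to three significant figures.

204 THz

First convert: λ = 1470 nm = 1.47·10^-6 m.
For a photon f = c/λ, so f = 2.039·10^14 Hz.
Converting to THz: f = 203.9 THz ≈ 204 THz.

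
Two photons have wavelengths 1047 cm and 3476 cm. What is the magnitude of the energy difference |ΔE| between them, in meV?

Using E = hc/λ: E₁ = 1.8973 × 10^-26 J, E₂ = 5.7147 × 10^-27 J.
|ΔE| = |1.8973 × 10^-26 − 5.7147 × 10^-27| = 1.33 × 10^-26 J = 8.27 × 10^-5 meV.

8.27 × 10^-5 meV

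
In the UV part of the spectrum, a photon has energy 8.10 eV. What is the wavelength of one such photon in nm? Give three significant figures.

First convert: E = 8.10 eV = 1.2978e-18 J.
Since λ = hc/E for a photon, λ = 1.531e-7 m.
Converting to nm: λ = 153.1 nm ≈ 153 nm.

153 nm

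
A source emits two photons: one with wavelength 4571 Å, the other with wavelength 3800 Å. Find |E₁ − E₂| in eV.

0.550 eV

Using E = hc/λ: E₁ = 4.3458e-19 J, E₂ = 5.2275e-19 J.
|ΔE| = |4.3458e-19 − 5.2275e-19| = 8.82e-20 J = 0.550 eV.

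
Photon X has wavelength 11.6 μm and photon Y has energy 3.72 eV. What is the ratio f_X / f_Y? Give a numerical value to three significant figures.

f_X = 2.584 × 10^13 Hz (from wavelength = 11.6 μm, via f = c/λ).
f_Y = 8.995 × 10^14 Hz (from energy = 3.72 eV, via f = E/h).
Ratio = 2.584 × 10^13 / 8.995 × 10^14 = 0.0287.

0.0287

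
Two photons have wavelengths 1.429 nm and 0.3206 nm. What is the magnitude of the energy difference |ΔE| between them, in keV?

3.00 keV

Using E = hc/λ: E₁ = 1.3901·10^-16 J, E₂ = 6.1960·10^-16 J.
|ΔE| = |1.3901·10^-16 − 6.1960·10^-16| = 4.81·10^-16 J = 3.00 keV.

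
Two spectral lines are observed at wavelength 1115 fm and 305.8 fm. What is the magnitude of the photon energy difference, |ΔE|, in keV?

Using E = hc/λ: E₁ = 1.7816e-13 J, E₂ = 6.4959e-13 J.
|ΔE| = |1.7816e-13 − 6.4959e-13| = 4.71e-13 J = 2940 keV.

2940 keV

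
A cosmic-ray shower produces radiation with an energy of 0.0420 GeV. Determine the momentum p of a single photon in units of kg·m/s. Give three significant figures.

2.24 × 10^-20 kg·m/s

First convert: E = 0.0420 GeV = 6.7291 × 10^-12 J.
Apply p = E/c: p = 2.245 × 10^-20 kg·m/s.
So p ≈ 2.24 × 10^-20 kg·m/s.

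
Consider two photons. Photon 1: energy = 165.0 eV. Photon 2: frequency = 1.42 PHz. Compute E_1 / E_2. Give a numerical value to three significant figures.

28.1

E_1 = 2.644 × 10^-17 J (from energy = 165.0 eV, via E given directly).
E_2 = 9.409 × 10^-19 J (from frequency = 1.42 PHz, via E = hf).
Ratio = 2.644 × 10^-17 / 9.409 × 10^-19 = 28.1.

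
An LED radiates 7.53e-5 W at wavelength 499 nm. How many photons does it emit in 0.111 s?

Total energy: E_total = P·t = 7.53e-5 × 0.111 = 8.358e-6 J.
Per-photon energy: E = 3.981e-19 J.
N = E_total / E_photon = 2.10e13.

2.10e13 photons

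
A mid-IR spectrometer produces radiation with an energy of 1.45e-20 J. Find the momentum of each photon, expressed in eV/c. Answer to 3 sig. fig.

Use c = 2.99792458e8 m/s, 1 eV = 1.602176634e-19 J.
Since p = E/c for a photon, p = 4.837e-29 kg·m/s.
Converting to eV/c: p = 0.09050 eV/c ≈ 0.0905 eV/c.

0.0905 eV/c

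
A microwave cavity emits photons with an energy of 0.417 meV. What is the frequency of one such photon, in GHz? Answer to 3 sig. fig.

First convert: E = 0.417 meV = 6.6811e-23 J.
Apply f = E/h: f = 1.008e11 Hz.
Converting to GHz: f = 100.8 GHz ≈ 101 GHz.

101 GHz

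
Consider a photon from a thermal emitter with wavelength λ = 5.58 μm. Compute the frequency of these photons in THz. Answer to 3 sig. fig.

(c = 2.99792458e8 m/s.)
Convert to SI: λ = 5.58 μm = 5.58e-6 m.
Apply f = c/λ: f = 5.373e13 Hz.
Converting to THz: f = 53.73 THz ≈ 53.7 THz.

53.7 THz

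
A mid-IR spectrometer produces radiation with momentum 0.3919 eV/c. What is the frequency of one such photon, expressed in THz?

94.8 THz

Use h = 6.62607015e-34 J·s, c = 2.99792458e8 m/s, 1 eV = 1.602176634e-19 J.
Convert to SI: p = 0.3919 eV/c = 2.0944e-28 kg·m/s.
Since f = pc/h for a photon, f = 9.476e13 Hz.
Converting to THz: f = 94.76 THz ≈ 94.8 THz.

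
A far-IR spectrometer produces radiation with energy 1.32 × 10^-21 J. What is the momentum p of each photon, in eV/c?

8.24 × 10^-3 eV/c

Apply p = E/c: p = 4.403 × 10^-30 kg·m/s.
Converting to eV/c: p = 0.008239 eV/c ≈ 8.24 × 10^-3 eV/c.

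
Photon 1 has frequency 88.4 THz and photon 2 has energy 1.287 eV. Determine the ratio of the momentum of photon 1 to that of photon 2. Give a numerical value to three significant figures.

p_1 = 1.954 × 10^-28 kg·m/s (from frequency = 88.4 THz, via p = hf/c).
p_2 = 6.878 × 10^-28 kg·m/s (from energy = 1.287 eV, via p = E/c).
Ratio = 1.954 × 10^-28 / 6.878 × 10^-28 = 0.284.

0.284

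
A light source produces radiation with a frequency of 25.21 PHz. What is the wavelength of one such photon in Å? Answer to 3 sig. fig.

First convert: f = 25.21 PHz = 2.521e16 Hz.
For a photon λ = c/f, so λ = 1.189e-8 m.
Converting to Å: λ = 118.9 Å ≈ 119 Å.

119 Å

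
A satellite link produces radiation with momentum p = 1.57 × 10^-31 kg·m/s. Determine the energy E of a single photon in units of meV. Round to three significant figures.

(c = 2.99792458 × 10^8 m/s, 1 eV = 1.602176634 × 10^-19 J.)
Apply E = pc: E = 4.707 × 10^-23 J.
Converting to meV: E = 0.2938 meV ≈ 0.294 meV.

0.294 meV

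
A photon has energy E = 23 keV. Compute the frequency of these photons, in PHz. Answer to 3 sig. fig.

5560 PHz

In SI units: E = 23 keV = 3.6850 × 10^-15 J.
For a photon f = E/h, so f = 5.561 × 10^18 Hz.
Converting to PHz: f = 5561 PHz ≈ 5560 PHz.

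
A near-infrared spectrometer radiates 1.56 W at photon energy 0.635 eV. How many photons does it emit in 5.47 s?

8.39e19 photons

Total energy: E_total = P·t = 1.56 × 5.47 = 8.533 J.
Per-photon energy: E = 1.017e-19 J.
N = E_total / E_photon = 8.39e19.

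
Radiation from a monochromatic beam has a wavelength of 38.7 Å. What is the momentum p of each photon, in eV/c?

320 eV/c

(h = 6.62607015 × 10^-34 J·s, c = 2.99792458 × 10^8 m/s, 1 eV = 1.602176634 × 10^-19 J.)
First convert: λ = 38.7 Å = 3.87 × 10^-9 m.
The photon relation is p = h/λ, giving p = 1.712 × 10^-25 kg·m/s.
Converting to eV/c: p = 320.4 eV/c ≈ 320 eV/c.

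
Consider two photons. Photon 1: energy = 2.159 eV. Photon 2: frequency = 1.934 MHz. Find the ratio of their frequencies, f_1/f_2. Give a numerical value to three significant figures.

2.70e8

f_1 = 5.220e14 Hz (from energy = 2.159 eV, via f = E/h).
f_2 = 1.934e6 Hz (from frequency = 1.934 MHz, via f given directly).
Ratio = 5.220e14 / 1.934e6 = 2.70e8.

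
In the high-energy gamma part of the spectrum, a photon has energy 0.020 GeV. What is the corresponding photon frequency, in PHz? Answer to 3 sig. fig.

4.84e6 PHz

(h = 6.62607015e-34 J·s, 1 eV = 1.602176634e-19 J.)
In SI units: E = 0.020 GeV = 3.2044e-12 J.
Since f = E/h for a photon, f = 4.836e21 Hz.
Converting to PHz: f = 4.836e6 PHz ≈ 4.84e6 PHz.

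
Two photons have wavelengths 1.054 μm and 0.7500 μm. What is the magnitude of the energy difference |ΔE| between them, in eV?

0.477 eV

Using E = hc/λ: E₁ = 1.8847e-19 J, E₂ = 2.6486e-19 J.
|ΔE| = |1.8847e-19 − 2.6486e-19| = 7.64e-20 J = 0.477 eV.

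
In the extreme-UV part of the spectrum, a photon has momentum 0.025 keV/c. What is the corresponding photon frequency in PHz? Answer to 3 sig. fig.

Convert to SI: p = 0.025 keV/c = 1.3361e-26 kg·m/s.
The photon relation is f = pc/h, giving f = 6.045e15 Hz.
Converting to PHz: f = 6.045 PHz ≈ 6.04 PHz.

6.04 PHz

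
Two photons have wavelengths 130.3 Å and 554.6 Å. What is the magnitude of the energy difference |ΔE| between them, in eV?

Using E = hc/λ: E₁ = 1.5245 × 10^-17 J, E₂ = 3.5818 × 10^-18 J.
|ΔE| = |1.5245 × 10^-17 − 3.5818 × 10^-18| = 1.17 × 10^-17 J = 72.8 eV.

72.8 eV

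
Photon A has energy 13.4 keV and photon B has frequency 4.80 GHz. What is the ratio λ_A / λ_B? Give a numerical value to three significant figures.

1.48 × 10^-9

λ_A = 9.253 × 10^-11 m (from energy = 13.4 keV, via λ = hc/E).
λ_B = 0.06246 m (from frequency = 4.80 GHz, via λ = c/f).
Ratio = 9.253 × 10^-11 / 0.06246 = 1.48 × 10^-9.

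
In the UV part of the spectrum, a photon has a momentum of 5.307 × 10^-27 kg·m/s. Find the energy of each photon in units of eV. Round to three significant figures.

9.93 eV

The photon relation is E = pc, giving E = 1.591 × 10^-18 J.
Converting to eV: E = 9.930 eV ≈ 9.93 eV.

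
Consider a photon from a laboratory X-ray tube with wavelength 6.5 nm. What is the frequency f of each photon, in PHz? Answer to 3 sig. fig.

First convert: λ = 6.5 nm = 6.5 × 10^-9 m.
Since f = c/λ for a photon, f = 4.612 × 10^16 Hz.
Converting to PHz: f = 46.12 PHz ≈ 46.1 PHz.

46.1 PHz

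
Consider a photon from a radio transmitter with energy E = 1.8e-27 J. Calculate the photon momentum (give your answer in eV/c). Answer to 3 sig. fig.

1.12e-8 eV/c

The photon relation is p = E/c, giving p = 6.004e-36 kg·m/s.
Converting to eV/c: p = 1.123e-8 eV/c ≈ 1.12e-8 eV/c.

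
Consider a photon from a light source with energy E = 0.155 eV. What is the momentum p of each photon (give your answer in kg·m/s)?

8.28e-29 kg·m/s

Convert to SI: E = 0.155 eV = 2.4834e-20 J.
Apply p = E/c: p = 8.284e-29 kg·m/s.
So p ≈ 8.28e-29 kg·m/s.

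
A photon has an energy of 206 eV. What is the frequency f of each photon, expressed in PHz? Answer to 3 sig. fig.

49.8 PHz

(h = 6.62607015·10^-34 J·s, 1 eV = 1.602176634·10^-19 J.)
First convert: E = 206 eV = 3.3005·10^-17 J.
For a photon f = E/h, so f = 4.981·10^16 Hz.
Converting to PHz: f = 49.81 PHz ≈ 49.8 PHz.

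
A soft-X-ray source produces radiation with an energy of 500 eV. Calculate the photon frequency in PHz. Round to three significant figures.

121 PHz

(h = 6.62607015 × 10^-34 J·s, 1 eV = 1.602176634 × 10^-19 J.)
Convert to SI: E = 500 eV = 8.0109 × 10^-17 J.
For a photon f = E/h, so f = 1.209 × 10^17 Hz.
Converting to PHz: f = 120.9 PHz ≈ 121 PHz.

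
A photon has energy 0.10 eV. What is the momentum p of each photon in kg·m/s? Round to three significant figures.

5.34 × 10^-29 kg·m/s

Use c = 2.99792458 × 10^8 m/s, 1 eV = 1.602176634 × 10^-19 J.
In SI units: E = 0.10 eV = 1.6022 × 10^-20 J.
Since p = E/c for a photon, p = 5.344 × 10^-29 kg·m/s.
So p ≈ 5.34 × 10^-29 kg·m/s.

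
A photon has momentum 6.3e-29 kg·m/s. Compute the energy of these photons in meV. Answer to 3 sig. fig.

118 meV

The photon relation is E = pc, giving E = 1.889e-20 J.
Converting to meV: E = 117.9 meV ≈ 118 meV.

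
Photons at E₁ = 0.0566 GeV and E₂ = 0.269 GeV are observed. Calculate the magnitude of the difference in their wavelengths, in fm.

Using λ = hc/E: λ₁ = 2.191 × 10^-14 m, λ₂ = 4.609 × 10^-15 m.
|Δλ| = |2.191 × 10^-14 − 4.609 × 10^-15| = 1.73 × 10^-14 m = 17.3 fm.

17.3 fm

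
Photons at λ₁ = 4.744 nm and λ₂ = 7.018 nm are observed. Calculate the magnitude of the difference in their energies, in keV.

0.0847 keV

Using E = hc/λ: E₁ = 4.1873·10^-17 J, E₂ = 2.8305·10^-17 J.
|ΔE| = |4.1873·10^-17 − 2.8305·10^-17| = 1.36·10^-17 J = 0.0847 keV.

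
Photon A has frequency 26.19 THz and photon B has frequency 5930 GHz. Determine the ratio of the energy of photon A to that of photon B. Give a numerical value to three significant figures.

4.42

E_A = 1.735 × 10^-20 J (from frequency = 26.19 THz, via E = hf).
E_B = 3.929 × 10^-21 J (from frequency = 5930 GHz, via E = hf).
Ratio = 1.735 × 10^-20 / 3.929 × 10^-21 = 4.42.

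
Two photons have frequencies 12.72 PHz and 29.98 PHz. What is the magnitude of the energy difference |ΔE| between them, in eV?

71.4 eV

Using E = hf: E₁ = 8.4284 × 10^-18 J, E₂ = 1.9865 × 10^-17 J.
|ΔE| = |8.4284 × 10^-18 − 1.9865 × 10^-17| = 1.14 × 10^-17 J = 71.4 eV.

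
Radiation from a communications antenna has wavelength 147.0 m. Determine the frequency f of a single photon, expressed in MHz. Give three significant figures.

2.04 MHz

Apply f = c/λ: f = 2.039·10^6 Hz.
Converting to MHz: f = 2.039 MHz ≈ 2.04 MHz.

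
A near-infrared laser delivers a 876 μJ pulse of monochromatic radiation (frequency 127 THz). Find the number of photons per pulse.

1.04 × 10^16 photons

Per-photon energy: E = 8.415 × 10^-20 J (from frequency = 127 THz).
N = E_total / E_photon = 8.76 × 10^-4 J / 8.415 × 10^-20 J = 1.04 × 10^16.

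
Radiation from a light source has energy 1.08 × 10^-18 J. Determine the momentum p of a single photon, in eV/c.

(c = 2.99792458 × 10^8 m/s, 1 eV = 1.602176634 × 10^-19 J.)
Since p = E/c for a photon, p = 3.602 × 10^-27 kg·m/s.
Converting to eV/c: p = 6.741 eV/c ≈ 6.74 eV/c.

6.74 eV/c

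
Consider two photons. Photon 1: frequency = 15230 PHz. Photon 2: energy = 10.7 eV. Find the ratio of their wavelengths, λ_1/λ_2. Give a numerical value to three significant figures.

λ_1 = 1.968 × 10^-11 m (from frequency = 15230 PHz, via λ = c/f).
λ_2 = 1.159 × 10^-7 m (from energy = 10.7 eV, via λ = hc/E).
Ratio = 1.968 × 10^-11 / 1.159 × 10^-7 = 1.70 × 10^-4.

1.70 × 10^-4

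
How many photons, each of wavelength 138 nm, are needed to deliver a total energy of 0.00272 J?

1.89e15 photons

Per-photon energy: E = 1.439e-18 J (from wavelength = 138 nm).
N = E_total / E_photon = 0.00272 J / 1.439e-18 J = 1.89e15.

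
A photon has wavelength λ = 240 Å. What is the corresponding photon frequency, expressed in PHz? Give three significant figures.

Use c = 2.99792458e8 m/s.
In SI units: λ = 240 Å = 2.4e-8 m.
For a photon f = c/λ, so f = 1.249e16 Hz.
Converting to PHz: f = 12.49 PHz ≈ 12.5 PHz.

12.5 PHz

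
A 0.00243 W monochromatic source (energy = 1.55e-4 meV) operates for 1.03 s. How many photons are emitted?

1.01e23 photons

Total energy: E_total = P·t = 0.00243 × 1.03 = 0.002503 J.
Per-photon energy: E = 2.483e-26 J.
N = E_total / E_photon = 1.01e23.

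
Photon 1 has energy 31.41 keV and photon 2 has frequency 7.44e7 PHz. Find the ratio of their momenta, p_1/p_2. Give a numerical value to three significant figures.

1.02e-4

p_1 = 1.679e-23 kg·m/s (from energy = 31.41 keV, via p = E/c).
p_2 = 1.644e-19 kg·m/s (from frequency = 7.44e7 PHz, via p = hf/c).
Ratio = 1.679e-23 / 1.644e-19 = 1.02e-4.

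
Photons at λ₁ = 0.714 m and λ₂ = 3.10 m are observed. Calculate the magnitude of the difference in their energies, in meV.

Using E = hc/λ: E₁ = 2.782e-25 J, E₂ = 6.408e-26 J.
|ΔE| = |2.782e-25 − 6.408e-26| = 2.14e-25 J = 1.34e-3 meV.

1.34e-3 meV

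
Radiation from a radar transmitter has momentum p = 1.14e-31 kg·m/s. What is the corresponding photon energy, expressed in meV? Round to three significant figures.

For a photon E = pc, so E = 3.418e-23 J.
Converting to meV: E = 0.2133 meV ≈ 0.213 meV.

0.213 meV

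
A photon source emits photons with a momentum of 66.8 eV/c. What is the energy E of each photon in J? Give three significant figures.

(c = 2.99792458·10^8 m/s, 1 eV = 1.602176634·10^-19 J.)
In SI units: p = 66.8 eV/c = 3.5700·10^-26 kg·m/s.
For a photon E = pc, so E = 1.070·10^-17 J.
So E ≈ 1.07·10^-17 J.

1.07·10^-17 J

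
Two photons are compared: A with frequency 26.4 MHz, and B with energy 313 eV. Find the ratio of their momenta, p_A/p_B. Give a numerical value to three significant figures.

3.49·10^-10

p_A = 5.835·10^-35 kg·m/s (from frequency = 26.4 MHz, via p = hf/c).
p_B = 1.673·10^-25 kg·m/s (from energy = 313 eV, via p = E/c).
Ratio = 5.835·10^-35 / 1.673·10^-25 = 3.49·10^-10.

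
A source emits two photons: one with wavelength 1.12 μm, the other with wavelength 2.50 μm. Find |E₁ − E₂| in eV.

Using E = hc/λ: E₁ = 1.774 × 10^-19 J, E₂ = 7.946 × 10^-20 J.
|ΔE| = |1.774 × 10^-19 − 7.946 × 10^-20| = 9.79 × 10^-20 J = 0.611 eV.

0.611 eV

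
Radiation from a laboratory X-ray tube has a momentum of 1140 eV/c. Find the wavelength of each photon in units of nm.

In SI units: p = 1140 eV/c = 6.0925 × 10^-25 kg·m/s.
Apply λ = h/p: λ = 1.088 × 10^-9 m.
Converting to nm: λ = 1.088 nm ≈ 1.09 nm.

1.09 nm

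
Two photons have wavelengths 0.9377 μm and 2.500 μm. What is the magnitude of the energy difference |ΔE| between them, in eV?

Using E = hc/λ: E₁ = 2.1184e-19 J, E₂ = 7.9458e-20 J.
|ΔE| = |2.1184e-19 − 7.9458e-20| = 1.32e-19 J = 0.826 eV.

0.826 eV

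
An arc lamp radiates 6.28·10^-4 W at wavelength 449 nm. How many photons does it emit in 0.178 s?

2.53·10^14 photons

Total energy: E_total = P·t = 6.28·10^-4 × 0.178 = 1.118·10^-4 J.
Per-photon energy: E = 4.424·10^-19 J.
N = E_total / E_photon = 2.53·10^14.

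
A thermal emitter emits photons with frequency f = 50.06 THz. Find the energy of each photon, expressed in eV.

0.207 eV

(h = 6.62607015·10^-34 J·s, 1 eV = 1.602176634·10^-19 J.)
Convert to SI: f = 50.06 THz = 5.006·10^13 Hz.
Since E = hf for a photon, E = 3.317·10^-20 J.
Converting to eV: E = 0.2070 eV ≈ 0.207 eV.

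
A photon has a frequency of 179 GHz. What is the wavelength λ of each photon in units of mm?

1.67 mm

In SI units: f = 179 GHz = 1.79e11 Hz.
For a photon λ = c/f, so λ = 0.001675 m.
Converting to mm: λ = 1.675 mm ≈ 1.67 mm.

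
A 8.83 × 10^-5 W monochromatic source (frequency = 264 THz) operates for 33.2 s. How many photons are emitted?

Total energy: E_total = P·t = 8.83 × 10^-5 × 33.2 = 0.002932 J.
Per-photon energy: E = 1.749 × 10^-19 J.
N = E_total / E_photon = 1.68 × 10^16.

1.68 × 10^16 photons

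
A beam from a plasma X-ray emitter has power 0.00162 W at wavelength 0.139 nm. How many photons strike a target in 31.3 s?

3.55 × 10^13 photons

Total energy: E_total = P·t = 0.00162 × 31.3 = 0.05071 J.
Per-photon energy: E = 1.429 × 10^-15 J.
N = E_total / E_photon = 3.55 × 10^13.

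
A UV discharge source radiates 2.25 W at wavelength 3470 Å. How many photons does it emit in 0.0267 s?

Total energy: E_total = P·t = 2.25 × 0.0267 = 0.06008 J.
Per-photon energy: E = 5.725e-19 J.
N = E_total / E_photon = 1.05e17.

1.05e17 photons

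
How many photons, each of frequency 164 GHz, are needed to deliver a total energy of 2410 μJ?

Per-photon energy: E = 1.087e-22 J (from frequency = 164 GHz).
N = E_total / E_photon = 0.00241 J / 1.087e-22 J = 2.22e19.

2.22e19 photons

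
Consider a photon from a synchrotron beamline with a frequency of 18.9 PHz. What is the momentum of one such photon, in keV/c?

First convert: f = 18.9 PHz = 1.89·10^16 Hz.
Apply p = hf/c: p = 4.177·10^-26 kg·m/s.
Converting to keV/c: p = 0.07816 keV/c ≈ 0.0782 keV/c.

0.0782 keV/c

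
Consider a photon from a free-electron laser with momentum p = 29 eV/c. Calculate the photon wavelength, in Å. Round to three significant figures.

428 Å

Use h = 6.62607015e-34 J·s, c = 2.99792458e8 m/s, 1 eV = 1.602176634e-19 J.
Convert to SI: p = 29 eV/c = 1.5498e-26 kg·m/s.
Apply λ = h/p: λ = 4.275e-8 m.
Converting to Å: λ = 427.5 Å ≈ 428 Å.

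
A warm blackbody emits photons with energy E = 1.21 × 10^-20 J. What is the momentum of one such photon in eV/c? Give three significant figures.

(c = 2.99792458 × 10^8 m/s, 1 eV = 1.602176634 × 10^-19 J.)
The photon relation is p = E/c, giving p = 4.036 × 10^-29 kg·m/s.
Converting to eV/c: p = 0.07552 eV/c ≈ 0.0755 eV/c.

0.0755 eV/c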